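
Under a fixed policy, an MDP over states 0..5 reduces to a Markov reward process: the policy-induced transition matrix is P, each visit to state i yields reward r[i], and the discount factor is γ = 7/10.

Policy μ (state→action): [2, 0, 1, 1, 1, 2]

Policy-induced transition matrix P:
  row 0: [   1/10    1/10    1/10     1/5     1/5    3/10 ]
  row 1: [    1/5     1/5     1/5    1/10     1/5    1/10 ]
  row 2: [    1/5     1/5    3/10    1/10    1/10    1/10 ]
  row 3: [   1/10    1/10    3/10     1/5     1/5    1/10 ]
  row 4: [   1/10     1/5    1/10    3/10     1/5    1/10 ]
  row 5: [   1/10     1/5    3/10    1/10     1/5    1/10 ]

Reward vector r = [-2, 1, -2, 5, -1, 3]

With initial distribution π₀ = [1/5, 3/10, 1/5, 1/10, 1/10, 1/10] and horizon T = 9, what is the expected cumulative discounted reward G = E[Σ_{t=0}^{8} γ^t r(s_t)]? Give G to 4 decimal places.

G = 1.2461

t=0: π = [0.2000, 0.3000, 0.2000, 0.1000, 0.1000, 0.1000], E[r] = 0.2000, γ^t·E[r] = 0.200000, running G = 0.200000
t=1: π = [0.1500, 0.1700, 0.2100, 0.1500, 0.1800, 0.1400], E[r] = 0.4400, γ^t·E[r] = 0.308000, running G = 0.508000
t=2: π = [0.1380, 0.1700, 0.2170, 0.1660, 0.1790, 0.1300], E[r] = 0.5010, γ^t·E[r] = 0.245490, running G = 0.753490
t=3: π = [0.1387, 0.1696, 0.2196, 0.1662, 0.1783, 0.1276], E[r] = 0.4885, γ^t·E[r] = 0.167556, running G = 0.921046
t=4: π = [0.1389, 0.1695, 0.2196, 0.1662, 0.1780, 0.1277], E[r] = 0.4883, γ^t·E[r] = 0.117246, running G = 1.038291
t=5: π = [0.1389, 0.1695, 0.2197, 0.1661, 0.1780, 0.1278], E[r] = 0.4882, γ^t·E[r] = 0.082058, running G = 1.120350
t=6: π = [0.1389, 0.1695, 0.2197, 0.1661, 0.1780, 0.1278], E[r] = 0.4882, γ^t·E[r] = 0.057438, running G = 1.177787
t=7: π = [0.1389, 0.1695, 0.2197, 0.1661, 0.1780, 0.1278], E[r] = 0.4882, γ^t·E[r] = 0.040206, running G = 1.217993
t=8: π = [0.1389, 0.1695, 0.2197, 0.1661, 0.1780, 0.1278], E[r] = 0.4882, γ^t·E[r] = 0.028144, running G = 1.246137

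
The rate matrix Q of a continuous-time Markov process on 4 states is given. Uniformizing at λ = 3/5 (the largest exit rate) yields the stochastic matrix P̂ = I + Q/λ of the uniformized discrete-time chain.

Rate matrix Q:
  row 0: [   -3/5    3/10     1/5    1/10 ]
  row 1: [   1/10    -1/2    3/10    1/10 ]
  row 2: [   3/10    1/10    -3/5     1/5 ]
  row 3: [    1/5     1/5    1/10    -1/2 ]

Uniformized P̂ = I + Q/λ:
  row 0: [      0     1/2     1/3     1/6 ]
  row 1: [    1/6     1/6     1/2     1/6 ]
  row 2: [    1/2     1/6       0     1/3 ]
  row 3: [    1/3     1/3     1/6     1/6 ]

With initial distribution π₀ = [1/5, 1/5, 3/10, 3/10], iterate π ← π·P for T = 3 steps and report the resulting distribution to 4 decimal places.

t=0: π = [0.2000, 0.2000, 0.3000, 0.3000]
t=1: π = [0.2833, 0.2833, 0.2167, 0.2167]
t=2: π = [0.2278, 0.2972, 0.2722, 0.2028]
t=3: π = [0.2532, 0.2764, 0.2583, 0.2120]

π = [0.2532, 0.2764, 0.2583, 0.2120]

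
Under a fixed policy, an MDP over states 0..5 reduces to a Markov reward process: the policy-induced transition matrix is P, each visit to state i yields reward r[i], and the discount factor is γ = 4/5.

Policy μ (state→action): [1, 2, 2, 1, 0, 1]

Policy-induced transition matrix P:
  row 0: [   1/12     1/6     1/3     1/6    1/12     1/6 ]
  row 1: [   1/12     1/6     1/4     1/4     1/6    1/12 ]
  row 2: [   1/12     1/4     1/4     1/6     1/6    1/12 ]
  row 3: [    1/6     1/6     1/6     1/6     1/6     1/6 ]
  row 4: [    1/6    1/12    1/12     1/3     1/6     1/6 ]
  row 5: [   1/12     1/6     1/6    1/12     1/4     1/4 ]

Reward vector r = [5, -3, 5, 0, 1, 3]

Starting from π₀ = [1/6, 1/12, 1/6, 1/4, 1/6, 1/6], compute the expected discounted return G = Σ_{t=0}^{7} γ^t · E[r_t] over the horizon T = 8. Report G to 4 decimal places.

G = 7.4622

t=0: π = [0.1667, 0.0833, 0.1667, 0.2500, 0.1667, 0.1667], E[r] = 2.0833, γ^t·E[r] = 2.083333, running G = 2.083333
t=1: π = [0.1181, 0.1667, 0.2014, 0.1875, 0.1667, 0.1597], E[r] = 1.7431, γ^t·E[r] = 1.394444, running G = 3.477778
t=2: π = [0.1128, 0.1696, 0.2031, 0.1950, 0.1701, 0.1493], E[r] = 1.6892, γ^t·E[r] = 1.081111, running G = 4.558889
t=3: π = [0.1138, 0.1694, 0.2024, 0.1967, 0.1697, 0.1481], E[r] = 1.6862, γ^t·E[r] = 0.863333, running G = 5.422222
t=4: π = [0.1139, 0.1694, 0.2025, 0.1967, 0.1695, 0.1480], E[r] = 1.6871, γ^t·E[r] = 0.691037, running G = 6.113259
t=5: π = [0.1139, 0.1694, 0.2025, 0.1967, 0.1695, 0.1480], E[r] = 1.6871, γ^t·E[r] = 0.552836, running G = 6.666095
t=6: π = [0.1139, 0.1694, 0.2025, 0.1967, 0.1695, 0.1480], E[r] = 1.6871, γ^t·E[r] = 0.442261, running G = 7.108356
t=7: π = [0.1139, 0.1694, 0.2025, 0.1967, 0.1695, 0.1480], E[r] = 1.6871, γ^t·E[r] = 0.353808, running G = 7.462164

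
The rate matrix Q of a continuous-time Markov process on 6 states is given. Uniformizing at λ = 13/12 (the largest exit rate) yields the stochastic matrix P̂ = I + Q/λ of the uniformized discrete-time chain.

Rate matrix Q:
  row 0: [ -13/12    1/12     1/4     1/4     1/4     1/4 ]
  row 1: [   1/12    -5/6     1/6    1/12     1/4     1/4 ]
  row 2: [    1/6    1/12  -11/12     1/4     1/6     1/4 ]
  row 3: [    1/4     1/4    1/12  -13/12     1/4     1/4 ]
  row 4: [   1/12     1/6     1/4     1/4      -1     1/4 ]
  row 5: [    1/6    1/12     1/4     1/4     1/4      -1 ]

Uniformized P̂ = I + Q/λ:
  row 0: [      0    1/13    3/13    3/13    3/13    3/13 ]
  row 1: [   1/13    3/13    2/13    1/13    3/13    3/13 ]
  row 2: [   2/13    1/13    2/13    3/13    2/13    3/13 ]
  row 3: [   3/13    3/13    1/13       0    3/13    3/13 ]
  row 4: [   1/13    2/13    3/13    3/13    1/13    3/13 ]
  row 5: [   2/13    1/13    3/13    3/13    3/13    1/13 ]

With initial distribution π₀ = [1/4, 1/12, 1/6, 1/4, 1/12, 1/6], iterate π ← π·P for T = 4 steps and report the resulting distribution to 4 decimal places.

π = [0.1227, 0.1389, 0.1802, 0.1702, 0.1880, 0.2000]

t=0: π = [0.2500, 0.0833, 0.1667, 0.2500, 0.0833, 0.1667]
t=1: π = [0.1218, 0.1346, 0.1731, 0.1603, 0.2051, 0.2051]
t=2: π = [0.1213, 0.1381, 0.1824, 0.1731, 0.1859, 0.1992]
t=3: π = [0.1236, 0.1391, 0.1795, 0.1696, 0.1881, 0.2001]
t=4: π = [0.1227, 0.1389, 0.1802, 0.1702, 0.1880, 0.2000]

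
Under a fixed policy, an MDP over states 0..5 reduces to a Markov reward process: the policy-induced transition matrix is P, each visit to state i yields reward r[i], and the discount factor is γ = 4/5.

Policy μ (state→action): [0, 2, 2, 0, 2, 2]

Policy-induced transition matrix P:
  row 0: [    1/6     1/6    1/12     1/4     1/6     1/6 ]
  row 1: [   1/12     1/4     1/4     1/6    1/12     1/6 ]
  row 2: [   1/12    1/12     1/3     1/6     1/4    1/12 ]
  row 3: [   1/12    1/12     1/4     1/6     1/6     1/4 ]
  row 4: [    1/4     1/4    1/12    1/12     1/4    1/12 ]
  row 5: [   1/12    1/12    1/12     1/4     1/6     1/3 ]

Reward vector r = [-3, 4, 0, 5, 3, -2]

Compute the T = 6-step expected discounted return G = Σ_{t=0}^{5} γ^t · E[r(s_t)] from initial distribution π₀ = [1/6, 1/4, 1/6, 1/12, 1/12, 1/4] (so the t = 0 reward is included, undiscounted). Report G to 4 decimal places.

G = 4.2042

t=0: π = [0.1667, 0.2500, 0.1667, 0.0833, 0.0833, 0.2500], E[r] = 0.6667, γ^t·E[r] = 0.666667, running G = 0.666667
t=1: π = [0.1111, 0.1528, 0.1806, 0.1944, 0.1667, 0.1944], E[r] = 1.3611, γ^t·E[r] = 1.088889, running G = 1.755556
t=2: π = [0.1204, 0.1458, 0.1863, 0.1782, 0.1829, 0.1863], E[r] = 1.2894, γ^t·E[r] = 0.825185, running G = 2.580741
t=3: π = [0.1238, 0.1481, 0.1839, 0.1770, 0.1853, 0.1818], E[r] = 1.2982, γ^t·E[r] = 0.664691, running G = 3.245432
t=4: π = [0.1245, 0.1492, 0.1835, 0.1767, 0.1851, 0.1809], E[r] = 1.3002, γ^t·E[r] = 0.532543, running G = 3.777975
t=5: π = [0.1246, 0.1494, 0.1835, 0.1767, 0.1849, 0.1808], E[r] = 1.3007, γ^t·E[r] = 0.426218, running G = 4.204194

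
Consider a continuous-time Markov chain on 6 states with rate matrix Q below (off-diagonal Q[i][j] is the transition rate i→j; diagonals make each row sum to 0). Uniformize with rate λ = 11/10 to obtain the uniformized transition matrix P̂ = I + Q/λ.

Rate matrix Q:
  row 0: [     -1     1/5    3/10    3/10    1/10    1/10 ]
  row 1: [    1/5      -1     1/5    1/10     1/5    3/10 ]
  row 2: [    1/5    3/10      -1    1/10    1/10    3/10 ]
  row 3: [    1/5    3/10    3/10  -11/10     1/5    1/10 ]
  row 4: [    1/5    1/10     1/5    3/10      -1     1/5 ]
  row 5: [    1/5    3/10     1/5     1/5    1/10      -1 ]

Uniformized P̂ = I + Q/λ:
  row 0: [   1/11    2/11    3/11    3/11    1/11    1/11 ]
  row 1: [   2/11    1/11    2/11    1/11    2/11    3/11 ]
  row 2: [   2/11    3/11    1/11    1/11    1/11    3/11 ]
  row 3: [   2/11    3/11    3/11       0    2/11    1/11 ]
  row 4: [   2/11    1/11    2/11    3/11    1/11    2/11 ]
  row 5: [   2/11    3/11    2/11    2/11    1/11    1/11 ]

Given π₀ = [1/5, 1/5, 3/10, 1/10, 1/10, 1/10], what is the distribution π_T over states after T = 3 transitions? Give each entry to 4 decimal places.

π = [0.1666, 0.1989, 0.1927, 0.1458, 0.1224, 0.1736]

t=0: π = [0.2000, 0.2000, 0.3000, 0.1000, 0.1000, 0.1000]
t=1: π = [0.1636, 0.2000, 0.1818, 0.1455, 0.1182, 0.1909]
t=2: π = [0.1669, 0.2000, 0.1934, 0.1463, 0.1223, 0.1711]
t=3: π = [0.1666, 0.1989, 0.1927, 0.1458, 0.1224, 0.1736]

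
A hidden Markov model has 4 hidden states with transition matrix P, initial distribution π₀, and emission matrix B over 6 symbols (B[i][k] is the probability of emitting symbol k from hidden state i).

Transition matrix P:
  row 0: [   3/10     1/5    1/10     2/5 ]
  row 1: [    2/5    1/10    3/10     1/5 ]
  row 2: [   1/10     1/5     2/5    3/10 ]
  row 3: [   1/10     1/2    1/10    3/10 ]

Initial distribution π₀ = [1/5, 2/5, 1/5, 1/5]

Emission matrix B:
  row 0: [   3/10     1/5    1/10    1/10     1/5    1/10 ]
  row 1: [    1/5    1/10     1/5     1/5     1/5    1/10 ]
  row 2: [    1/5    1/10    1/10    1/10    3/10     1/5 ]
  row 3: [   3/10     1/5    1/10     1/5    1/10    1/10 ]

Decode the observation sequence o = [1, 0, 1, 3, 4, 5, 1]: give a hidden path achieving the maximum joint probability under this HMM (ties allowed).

path = [1, 0, 3, 1, 2, 2, 3]

t=0: δ = [4.000e-02, 4.000e-02, 2.000e-02, 4.000e-02]  (obs o_0=1)
t=1: δ = [4.800e-03, 4.000e-03, 2.400e-03, 4.800e-03]  ψ = [1, 3, 1, 0]  (obs o_1=0)
t=2: δ = [3.200e-04, 2.400e-04, 1.200e-04, 3.840e-04]  ψ = [1, 3, 1, 0]  (obs o_2=1)
t=3: δ = [9.600e-06, 3.840e-05, 7.200e-06, 2.560e-05]  ψ = [0, 3, 1, 0]  (obs o_3=3)
t=4: δ = [3.072e-06, 2.560e-06, 3.456e-06, 7.680e-07]  ψ = [1, 3, 1, 1]  (obs o_4=4)
t=5: δ = [1.024e-07, 6.912e-08, 2.765e-07, 1.229e-07]  ψ = [1, 2, 2, 0]  (obs o_5=5)
t=6: δ = [6.144e-09, 6.144e-09, 1.106e-08, 1.659e-08]  ψ = [0, 3, 2, 2]  (obs o_6=1)
backtrack: best end state = 3; path = [1, 0, 3, 1, 2, 2, 3]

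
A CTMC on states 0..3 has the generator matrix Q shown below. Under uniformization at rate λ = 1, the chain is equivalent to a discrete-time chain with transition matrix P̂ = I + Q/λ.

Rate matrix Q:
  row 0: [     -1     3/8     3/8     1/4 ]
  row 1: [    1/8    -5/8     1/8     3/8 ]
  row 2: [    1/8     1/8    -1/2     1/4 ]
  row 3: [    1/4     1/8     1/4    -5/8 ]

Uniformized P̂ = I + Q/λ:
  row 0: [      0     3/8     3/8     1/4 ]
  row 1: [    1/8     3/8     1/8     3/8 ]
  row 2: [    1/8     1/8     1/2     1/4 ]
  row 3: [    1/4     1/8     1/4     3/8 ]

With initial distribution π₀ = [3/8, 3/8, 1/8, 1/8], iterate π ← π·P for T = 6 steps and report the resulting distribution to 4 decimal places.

t=0: π = [0.3750, 0.3750, 0.1250, 0.1250]
t=1: π = [0.0938, 0.3125, 0.2813, 0.3125]
t=2: π = [0.1523, 0.2266, 0.2930, 0.3281]
t=3: π = [0.1470, 0.2197, 0.3140, 0.3193]
t=4: π = [0.1465, 0.2167, 0.3194, 0.3174]
t=5: π = [0.1464, 0.2158, 0.3211, 0.3168]
t=6: π = [0.1463, 0.2155, 0.3216, 0.3166]

π = [0.1463, 0.2155, 0.3216, 0.3166]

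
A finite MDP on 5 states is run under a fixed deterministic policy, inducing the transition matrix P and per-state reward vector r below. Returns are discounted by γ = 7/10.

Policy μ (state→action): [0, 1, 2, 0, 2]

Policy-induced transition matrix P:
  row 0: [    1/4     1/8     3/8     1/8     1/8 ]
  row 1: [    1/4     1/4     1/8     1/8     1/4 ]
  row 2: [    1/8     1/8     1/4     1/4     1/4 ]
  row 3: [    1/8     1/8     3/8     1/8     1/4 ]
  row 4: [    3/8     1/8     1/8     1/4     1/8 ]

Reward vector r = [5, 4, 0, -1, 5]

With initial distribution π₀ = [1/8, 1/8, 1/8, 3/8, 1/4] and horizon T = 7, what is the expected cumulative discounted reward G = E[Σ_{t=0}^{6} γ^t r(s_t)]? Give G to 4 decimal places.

t=0: π = [0.1250, 0.1250, 0.1250, 0.3750, 0.2500], E[r] = 2.0000, γ^t·E[r] = 2.000000, running G = 2.000000
t=1: π = [0.2188, 0.1406, 0.2656, 0.1719, 0.2031], E[r] = 2.5000, γ^t·E[r] = 1.750000, running G = 3.750000
t=2: π = [0.2207, 0.1426, 0.2559, 0.1836, 0.1973], E[r] = 2.4766, γ^t·E[r] = 1.213516, running G = 4.963516
t=3: π = [0.2197, 0.1428, 0.2581, 0.1816, 0.1978], E[r] = 2.4771, γ^t·E[r] = 0.849628, running G = 5.813144
t=4: π = [0.2198, 0.1429, 0.2576, 0.1820, 0.1978], E[r] = 2.4773, γ^t·E[r] = 0.594799, running G = 6.407943
t=5: π = [0.2198, 0.1429, 0.2576, 0.1819, 0.1978], E[r] = 2.4774, γ^t·E[r] = 0.416379, running G = 6.824322
t=6: π = [0.2198, 0.1429, 0.2576, 0.1819, 0.1978], E[r] = 2.4774, γ^t·E[r] = 0.291465, running G = 7.115787

G = 7.1158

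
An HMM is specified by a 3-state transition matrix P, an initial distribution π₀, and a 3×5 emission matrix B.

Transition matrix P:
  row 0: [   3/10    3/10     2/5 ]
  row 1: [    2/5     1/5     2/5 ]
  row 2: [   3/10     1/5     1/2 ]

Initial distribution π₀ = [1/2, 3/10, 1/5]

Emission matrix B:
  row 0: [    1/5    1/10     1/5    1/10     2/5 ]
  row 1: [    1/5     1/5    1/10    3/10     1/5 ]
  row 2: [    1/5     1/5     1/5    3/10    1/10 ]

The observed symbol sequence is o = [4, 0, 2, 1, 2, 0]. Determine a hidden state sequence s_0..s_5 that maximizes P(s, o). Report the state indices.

path = [0, 2, 2, 2, 2, 2]

t=0: δ = [2.000e-01, 6.000e-02, 2.000e-02]  (obs o_0=4)
t=1: δ = [1.200e-02, 1.200e-02, 1.600e-02]  ψ = [0, 0, 0]  (obs o_1=0)
t=2: δ = [9.600e-04, 3.600e-04, 1.600e-03]  ψ = [1, 0, 2]  (obs o_2=2)
t=3: δ = [4.800e-05, 6.400e-05, 1.600e-04]  ψ = [2, 2, 2]  (obs o_3=1)
t=4: δ = [9.600e-06, 3.200e-06, 1.600e-05]  ψ = [2, 2, 2]  (obs o_4=2)
t=5: δ = [9.600e-07, 6.400e-07, 1.600e-06]  ψ = [2, 2, 2]  (obs o_5=0)
backtrack: best end state = 2; path = [0, 2, 2, 2, 2, 2]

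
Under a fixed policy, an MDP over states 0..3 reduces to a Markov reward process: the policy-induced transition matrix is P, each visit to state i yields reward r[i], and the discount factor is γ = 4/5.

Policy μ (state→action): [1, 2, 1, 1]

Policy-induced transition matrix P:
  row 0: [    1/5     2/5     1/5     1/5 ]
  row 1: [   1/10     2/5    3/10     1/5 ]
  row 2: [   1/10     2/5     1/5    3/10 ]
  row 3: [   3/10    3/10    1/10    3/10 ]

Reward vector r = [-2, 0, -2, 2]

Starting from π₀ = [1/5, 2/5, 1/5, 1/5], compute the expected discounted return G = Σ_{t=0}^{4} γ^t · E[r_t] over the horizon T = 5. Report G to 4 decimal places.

t=0: π = [0.2000, 0.4000, 0.2000, 0.2000], E[r] = -0.4000, γ^t·E[r] = -0.400000, running G = -0.400000
t=1: π = [0.1600, 0.3800, 0.2200, 0.2400], E[r] = -0.2800, γ^t·E[r] = -0.224000, running G = -0.624000
t=2: π = [0.1640, 0.3760, 0.2140, 0.2460], E[r] = -0.2640, γ^t·E[r] = -0.168960, running G = -0.792960
t=3: π = [0.1656, 0.3754, 0.2130, 0.2460], E[r] = -0.2652, γ^t·E[r] = -0.135782, running G = -0.928742
t=4: π = [0.1658, 0.3754, 0.2129, 0.2459], E[r] = -0.2656, γ^t·E[r] = -0.108790, running G = -1.037532

G = -1.0375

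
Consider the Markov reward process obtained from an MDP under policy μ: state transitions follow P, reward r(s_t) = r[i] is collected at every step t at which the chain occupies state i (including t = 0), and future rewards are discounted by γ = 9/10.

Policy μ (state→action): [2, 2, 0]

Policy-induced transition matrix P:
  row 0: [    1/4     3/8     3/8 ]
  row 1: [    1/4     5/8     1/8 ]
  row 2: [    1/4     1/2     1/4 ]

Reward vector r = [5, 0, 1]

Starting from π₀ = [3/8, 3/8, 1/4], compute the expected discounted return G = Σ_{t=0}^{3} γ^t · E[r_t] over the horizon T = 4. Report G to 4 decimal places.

t=0: π = [0.3750, 0.3750, 0.2500], E[r] = 2.1250, γ^t·E[r] = 2.125000, running G = 2.125000
t=1: π = [0.2500, 0.5000, 0.2500], E[r] = 1.5000, γ^t·E[r] = 1.350000, running G = 3.475000
t=2: π = [0.2500, 0.5313, 0.2188], E[r] = 1.4688, γ^t·E[r] = 1.189688, running G = 4.664688
t=3: π = [0.2500, 0.5352, 0.2148], E[r] = 1.4648, γ^t·E[r] = 1.067871, running G = 5.732559

G = 5.7326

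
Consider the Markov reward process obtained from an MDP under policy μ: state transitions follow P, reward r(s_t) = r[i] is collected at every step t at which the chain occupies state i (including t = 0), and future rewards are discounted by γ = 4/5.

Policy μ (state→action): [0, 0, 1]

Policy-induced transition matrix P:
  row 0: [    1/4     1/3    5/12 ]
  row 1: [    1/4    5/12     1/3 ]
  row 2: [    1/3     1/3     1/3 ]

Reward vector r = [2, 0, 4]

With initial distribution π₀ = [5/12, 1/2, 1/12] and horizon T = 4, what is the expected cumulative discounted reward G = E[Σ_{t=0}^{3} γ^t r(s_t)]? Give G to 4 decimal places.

G = 5.0398

t=0: π = [0.4167, 0.5000, 0.0833], E[r] = 1.1667, γ^t·E[r] = 1.166667, running G = 1.166667
t=1: π = [0.2569, 0.3750, 0.3681], E[r] = 1.9861, γ^t·E[r] = 1.588889, running G = 2.755556
t=2: π = [0.2807, 0.3646, 0.3547], E[r] = 1.9803, γ^t·E[r] = 1.267407, running G = 4.022963
t=3: π = [0.2796, 0.3637, 0.3567], E[r] = 1.9860, γ^t·E[r] = 1.016840, running G = 5.039802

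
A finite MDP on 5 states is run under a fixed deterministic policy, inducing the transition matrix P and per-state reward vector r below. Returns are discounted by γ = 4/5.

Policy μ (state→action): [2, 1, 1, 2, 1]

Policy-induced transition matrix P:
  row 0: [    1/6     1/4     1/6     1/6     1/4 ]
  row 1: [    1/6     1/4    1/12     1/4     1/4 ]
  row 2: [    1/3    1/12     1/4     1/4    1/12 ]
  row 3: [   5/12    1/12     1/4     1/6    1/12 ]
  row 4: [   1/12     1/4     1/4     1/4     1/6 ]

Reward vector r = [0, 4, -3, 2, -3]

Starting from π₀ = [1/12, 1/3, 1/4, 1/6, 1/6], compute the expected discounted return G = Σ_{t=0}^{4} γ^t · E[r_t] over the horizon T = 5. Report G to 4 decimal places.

G = 0.5838

t=0: π = [0.0833, 0.3333, 0.2500, 0.1667, 0.1667], E[r] = 0.4167, γ^t·E[r] = 0.416667, running G = 0.416667
t=1: π = [0.2361, 0.1806, 0.1875, 0.2292, 0.1667], E[r] = 0.1181, γ^t·E[r] = 0.094444, running G = 0.511111
t=2: π = [0.2413, 0.1806, 0.2002, 0.2112, 0.1667], E[r] = 0.0440, γ^t·E[r] = 0.028148, running G = 0.539259
t=3: π = [0.2390, 0.1814, 0.1998, 0.2123, 0.1675], E[r] = 0.0483, γ^t·E[r] = 0.024716, running G = 0.563975
t=4: π = [0.2391, 0.1813, 0.1998, 0.2124, 0.1674], E[r] = 0.0484, γ^t·E[r] = 0.019844, running G = 0.583819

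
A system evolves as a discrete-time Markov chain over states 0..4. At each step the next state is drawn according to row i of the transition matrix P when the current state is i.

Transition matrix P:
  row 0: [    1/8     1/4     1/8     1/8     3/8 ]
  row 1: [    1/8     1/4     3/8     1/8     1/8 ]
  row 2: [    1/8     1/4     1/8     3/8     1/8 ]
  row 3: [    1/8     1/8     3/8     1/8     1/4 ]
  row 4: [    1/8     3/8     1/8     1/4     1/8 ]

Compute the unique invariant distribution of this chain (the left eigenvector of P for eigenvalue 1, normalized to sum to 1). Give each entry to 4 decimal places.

π = [0.1250, 0.2468, 0.2386, 0.2074, 0.1822]

Balance equations π_j = Σ_i π_i·P[i][j]:
  π_0 = 1/8·π_0 + 1/8·π_1 + 1/8·π_2 + 1/8·π_3 + 1/8·π_4
  π_1 = 1/4·π_0 + 1/4·π_1 + 1/4·π_2 + 1/8·π_3 + 3/8·π_4
  π_2 = 1/8·π_0 + 3/8·π_1 + 1/8·π_2 + 3/8·π_3 + 1/8·π_4
  π_3 = 1/8·π_0 + 1/8·π_1 + 3/8·π_2 + 1/8·π_3 + 1/4·π_4
  normalize: π_0 + π_1 + π_2 + π_3 + π_4 = 1
Solving the linear system gives exactly π = [1/8, 313/1268, 605/2536, 263/1268, 231/1268].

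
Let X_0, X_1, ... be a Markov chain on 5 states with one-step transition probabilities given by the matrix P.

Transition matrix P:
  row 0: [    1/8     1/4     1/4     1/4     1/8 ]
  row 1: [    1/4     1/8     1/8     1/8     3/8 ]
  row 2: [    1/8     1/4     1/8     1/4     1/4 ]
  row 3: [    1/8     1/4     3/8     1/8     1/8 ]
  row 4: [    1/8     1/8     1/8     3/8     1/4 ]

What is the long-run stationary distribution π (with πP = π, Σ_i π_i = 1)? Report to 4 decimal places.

π = [0.1496, 0.1969, 0.2001, 0.2256, 0.2277]

Balance equations π_j = Σ_i π_i·P[i][j]:
  π_0 = 1/8·π_0 + 1/4·π_1 + 1/8·π_2 + 1/8·π_3 + 1/8·π_4
  π_1 = 1/4·π_0 + 1/8·π_1 + 1/4·π_2 + 1/4·π_3 + 1/8·π_4
  π_2 = 1/4·π_0 + 1/8·π_1 + 1/8·π_2 + 3/8·π_3 + 1/8·π_4
  π_3 = 1/4·π_0 + 1/8·π_1 + 1/4·π_2 + 1/8·π_3 + 3/8·π_4
  normalize: π_0 + π_1 + π_2 + π_3 + π_4 = 1
Solving the linear system gives exactly π = [797/5327, 1049/5327, 1066/5327, 1202/5327, 1213/5327].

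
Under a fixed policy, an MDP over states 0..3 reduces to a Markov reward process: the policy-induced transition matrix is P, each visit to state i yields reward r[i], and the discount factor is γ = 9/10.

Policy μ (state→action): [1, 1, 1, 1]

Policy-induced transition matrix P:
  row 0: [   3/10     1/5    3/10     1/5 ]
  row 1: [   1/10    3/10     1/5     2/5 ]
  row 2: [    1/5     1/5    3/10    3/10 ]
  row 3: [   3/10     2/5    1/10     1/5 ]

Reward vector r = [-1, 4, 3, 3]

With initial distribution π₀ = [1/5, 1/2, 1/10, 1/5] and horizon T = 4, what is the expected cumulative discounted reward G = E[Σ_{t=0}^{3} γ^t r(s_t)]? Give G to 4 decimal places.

G = 8.6772

t=0: π = [0.2000, 0.5000, 0.1000, 0.2000], E[r] = 2.7000, γ^t·E[r] = 2.700000, running G = 2.700000
t=1: π = [0.1900, 0.2900, 0.2100, 0.3100], E[r] = 2.5300, γ^t·E[r] = 2.277000, running G = 4.977000
t=2: π = [0.2210, 0.2910, 0.2090, 0.2790], E[r] = 2.4070, γ^t·E[r] = 1.949670, running G = 6.926670
t=3: π = [0.2209, 0.2849, 0.2151, 0.2791], E[r] = 2.4013, γ^t·E[r] = 1.750548, running G = 8.677218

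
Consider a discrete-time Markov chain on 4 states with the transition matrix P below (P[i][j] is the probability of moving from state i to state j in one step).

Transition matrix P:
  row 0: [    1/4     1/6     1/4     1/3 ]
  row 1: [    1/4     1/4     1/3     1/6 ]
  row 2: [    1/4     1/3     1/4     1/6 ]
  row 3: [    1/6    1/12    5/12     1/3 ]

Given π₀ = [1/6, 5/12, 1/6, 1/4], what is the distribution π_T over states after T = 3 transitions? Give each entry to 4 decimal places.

π = [0.2296, 0.2157, 0.3089, 0.2458]

t=0: π = [0.1667, 0.4167, 0.1667, 0.2500]
t=1: π = [0.2292, 0.2083, 0.3264, 0.2361]
t=2: π = [0.2303, 0.2188, 0.3067, 0.2442]
t=3: π = [0.2296, 0.2157, 0.3089, 0.2458]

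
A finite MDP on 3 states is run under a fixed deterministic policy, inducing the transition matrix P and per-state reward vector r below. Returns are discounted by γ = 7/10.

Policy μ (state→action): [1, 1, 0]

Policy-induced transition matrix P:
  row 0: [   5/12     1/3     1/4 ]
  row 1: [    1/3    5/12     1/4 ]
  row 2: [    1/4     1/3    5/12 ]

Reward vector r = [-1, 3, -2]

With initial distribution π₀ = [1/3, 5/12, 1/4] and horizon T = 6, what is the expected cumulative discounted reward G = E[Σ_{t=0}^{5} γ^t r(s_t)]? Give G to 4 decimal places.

G = 0.7364

t=0: π = [0.3333, 0.4167, 0.2500], E[r] = 0.4167, γ^t·E[r] = 0.416667, running G = 0.416667
t=1: π = [0.3403, 0.3681, 0.2917], E[r] = 0.1806, γ^t·E[r] = 0.126389, running G = 0.543056
t=2: π = [0.3374, 0.3640, 0.2986], E[r] = 0.1574, γ^t·E[r] = 0.077130, running G = 0.620185
t=3: π = [0.3366, 0.3637, 0.2998], E[r] = 0.1549, γ^t·E[r] = 0.053131, running G = 0.673316
t=4: π = [0.3364, 0.3636, 0.3000], E[r] = 0.1546, γ^t·E[r] = 0.037118, running G = 0.710434
t=5: π = [0.3364, 0.3636, 0.3000], E[r] = 0.1546, γ^t·E[r] = 0.025976, running G = 0.736410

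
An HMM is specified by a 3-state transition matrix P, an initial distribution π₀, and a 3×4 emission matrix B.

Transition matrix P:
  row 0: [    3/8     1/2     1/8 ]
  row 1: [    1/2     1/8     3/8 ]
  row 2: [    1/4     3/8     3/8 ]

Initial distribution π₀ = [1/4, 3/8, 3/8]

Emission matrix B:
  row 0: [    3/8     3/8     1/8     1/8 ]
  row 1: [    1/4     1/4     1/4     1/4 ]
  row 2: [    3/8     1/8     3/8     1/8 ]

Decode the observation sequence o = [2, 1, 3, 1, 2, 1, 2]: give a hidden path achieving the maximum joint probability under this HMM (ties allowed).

t=0: δ = [3.125e-02, 9.375e-02, 1.406e-01]  (obs o_0=2)
t=1: δ = [1.758e-02, 1.318e-02, 6.592e-03]  ψ = [1, 2, 2]  (obs o_1=1)
t=2: δ = [8.240e-04, 2.197e-03, 6.180e-04]  ψ = [0, 0, 1]  (obs o_2=3)
t=3: δ = [4.120e-04, 1.030e-04, 1.030e-04]  ψ = [1, 0, 1]  (obs o_3=1)
t=4: δ = [1.931e-05, 5.150e-05, 1.931e-05]  ψ = [0, 0, 0]  (obs o_4=2)
t=5: δ = [9.656e-06, 2.414e-06, 2.414e-06]  ψ = [1, 0, 1]  (obs o_5=1)
t=6: δ = [4.526e-07, 1.207e-06, 4.526e-07]  ψ = [0, 0, 0]  (obs o_6=2)
backtrack: best end state = 1; path = [1, 0, 1, 0, 1, 0, 1]

path = [1, 0, 1, 0, 1, 0, 1]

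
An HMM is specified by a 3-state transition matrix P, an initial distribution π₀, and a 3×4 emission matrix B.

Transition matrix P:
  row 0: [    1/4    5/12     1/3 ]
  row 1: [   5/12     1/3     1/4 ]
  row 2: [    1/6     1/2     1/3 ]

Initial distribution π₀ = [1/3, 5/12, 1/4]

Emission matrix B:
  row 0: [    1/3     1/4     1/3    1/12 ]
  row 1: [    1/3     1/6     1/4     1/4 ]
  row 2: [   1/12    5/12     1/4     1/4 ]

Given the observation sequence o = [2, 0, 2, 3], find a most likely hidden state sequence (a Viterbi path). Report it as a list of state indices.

path = [0, 1, 0, 1]

t=0: δ = [1.111e-01, 1.042e-01, 6.250e-02]  (obs o_0=2)
t=1: δ = [1.447e-02, 1.543e-02, 3.086e-03]  ψ = [1, 0, 0]  (obs o_1=0)
t=2: δ = [2.143e-03, 1.507e-03, 1.206e-03]  ψ = [1, 0, 0]  (obs o_2=2)
t=3: δ = [5.233e-05, 2.233e-04, 1.786e-04]  ψ = [1, 0, 0]  (obs o_3=3)
backtrack: best end state = 1; path = [0, 1, 0, 1]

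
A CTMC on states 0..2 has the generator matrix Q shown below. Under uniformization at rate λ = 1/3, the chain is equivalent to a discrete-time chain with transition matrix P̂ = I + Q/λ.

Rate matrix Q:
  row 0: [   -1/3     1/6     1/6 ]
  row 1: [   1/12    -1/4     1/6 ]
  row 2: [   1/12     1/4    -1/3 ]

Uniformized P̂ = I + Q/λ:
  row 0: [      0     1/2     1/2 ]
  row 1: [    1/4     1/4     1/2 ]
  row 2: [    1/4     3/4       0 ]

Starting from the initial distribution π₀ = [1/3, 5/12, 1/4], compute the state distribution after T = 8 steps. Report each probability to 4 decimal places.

t=0: π = [0.3333, 0.4167, 0.2500]
t=1: π = [0.1667, 0.4583, 0.3750]
t=2: π = [0.2083, 0.4792, 0.3125]
t=3: π = [0.1979, 0.4583, 0.3438]
t=4: π = [0.2005, 0.4714, 0.3281]
t=5: π = [0.1999, 0.4642, 0.3359]
t=6: π = [0.2000, 0.4679, 0.3320]
t=7: π = [0.2000, 0.4660, 0.3340]
t=8: π = [0.2000, 0.4670, 0.3330]

π = [0.2000, 0.4670, 0.3330]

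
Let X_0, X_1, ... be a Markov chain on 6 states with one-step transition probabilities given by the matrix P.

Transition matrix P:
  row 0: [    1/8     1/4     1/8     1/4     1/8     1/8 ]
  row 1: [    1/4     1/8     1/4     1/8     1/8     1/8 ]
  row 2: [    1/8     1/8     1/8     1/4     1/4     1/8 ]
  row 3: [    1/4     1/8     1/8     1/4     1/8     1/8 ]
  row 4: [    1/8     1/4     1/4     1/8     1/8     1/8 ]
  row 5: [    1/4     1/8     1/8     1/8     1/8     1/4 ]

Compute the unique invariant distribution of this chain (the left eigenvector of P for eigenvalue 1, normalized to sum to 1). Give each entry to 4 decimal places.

π = [0.1878, 0.1667, 0.1640, 0.1931, 0.1455, 0.1429]

Balance equations π_j = Σ_i π_i·P[i][j]:
  π_0 = 1/8·π_0 + 1/4·π_1 + 1/8·π_2 + 1/4·π_3 + 1/8·π_4 + 1/4·π_5
  π_1 = 1/4·π_0 + 1/8·π_1 + 1/8·π_2 + 1/8·π_3 + 1/4·π_4 + 1/8·π_5
  π_2 = 1/8·π_0 + 1/4·π_1 + 1/8·π_2 + 1/8·π_3 + 1/4·π_4 + 1/8·π_5
  π_3 = 1/4·π_0 + 1/8·π_1 + 1/4·π_2 + 1/4·π_3 + 1/8·π_4 + 1/8·π_5
  π_4 = 1/8·π_0 + 1/8·π_1 + 1/4·π_2 + 1/8·π_3 + 1/8·π_4 + 1/8·π_5
  normalize: π_0 + π_1 + π_2 + π_3 + π_4 + π_5 = 1
Solving the linear system gives exactly π = [71/378, 1/6, 31/189, 73/378, 55/378, 1/7].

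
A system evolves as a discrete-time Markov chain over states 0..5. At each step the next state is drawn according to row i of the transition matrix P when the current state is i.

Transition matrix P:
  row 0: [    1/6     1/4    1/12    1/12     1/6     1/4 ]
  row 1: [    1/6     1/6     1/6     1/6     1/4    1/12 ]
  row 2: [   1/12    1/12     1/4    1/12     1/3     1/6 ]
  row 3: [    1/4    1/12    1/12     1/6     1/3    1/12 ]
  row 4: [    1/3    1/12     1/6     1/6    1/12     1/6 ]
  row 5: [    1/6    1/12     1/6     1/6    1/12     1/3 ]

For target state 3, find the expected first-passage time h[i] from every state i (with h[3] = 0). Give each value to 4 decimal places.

First-step conditioning: h[3] = 0; for i ≠ 3, h[i] = 1 + Σ_k P[i][k]·h[k].
  h[0] = 1 + 1/6·h[0] + 1/4·h[1] + 1/12·h[2] + 1/6·h[4] + 1/4·h[5]
  h[1] = 1 + 1/6·h[0] + 1/6·h[1] + 1/6·h[2] + 1/4·h[4] + 1/12·h[5]
  h[2] = 1 + 1/12·h[0] + 1/12·h[1] + 1/4·h[2] + 1/3·h[4] + 1/6·h[5]
  h[4] = 1 + 1/3·h[0] + 1/12·h[1] + 1/6·h[2] + 1/12·h[4] + 1/6·h[5]
  h[5] = 1 + 1/6·h[0] + 1/12·h[1] + 1/6·h[2] + 1/12·h[4] + 1/3·h[5]
Solving the 5×5 linear system over states ≠ 3 gives exactly h = [55044/7045, 51204/7045, 55548/7045, 0, 51744/7045, 51084/7045] (h[3] = 0 is the target).

h = [7.8132, 7.2681, 7.8847, 0.0000, 7.3448, 7.2511]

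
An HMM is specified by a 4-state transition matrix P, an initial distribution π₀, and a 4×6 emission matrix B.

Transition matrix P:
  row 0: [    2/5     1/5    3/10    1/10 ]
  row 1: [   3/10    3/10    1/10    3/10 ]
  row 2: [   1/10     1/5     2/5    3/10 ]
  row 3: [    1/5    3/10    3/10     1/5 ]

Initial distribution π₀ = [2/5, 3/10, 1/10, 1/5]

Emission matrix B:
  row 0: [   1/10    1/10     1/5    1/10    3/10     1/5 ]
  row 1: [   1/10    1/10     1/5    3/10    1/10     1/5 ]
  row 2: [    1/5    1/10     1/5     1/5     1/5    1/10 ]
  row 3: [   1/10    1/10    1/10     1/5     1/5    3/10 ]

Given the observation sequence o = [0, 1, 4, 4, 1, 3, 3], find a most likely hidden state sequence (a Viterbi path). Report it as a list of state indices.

path = [0, 0, 0, 0, 0, 1, 1]

t=0: δ = [4.000e-02, 3.000e-02, 2.000e-02, 2.000e-02]  (obs o_0=0)
t=1: δ = [1.600e-03, 9.000e-04, 1.200e-03, 9.000e-04]  ψ = [0, 1, 0, 1]  (obs o_1=1)
t=2: δ = [1.920e-04, 3.200e-05, 9.600e-05, 7.200e-05]  ψ = [0, 0, 0, 2]  (obs o_2=4)
t=3: δ = [2.304e-05, 3.840e-06, 1.152e-05, 5.760e-06]  ψ = [0, 0, 0, 2]  (obs o_3=4)
t=4: δ = [9.216e-07, 4.608e-07, 6.912e-07, 3.456e-07]  ψ = [0, 0, 0, 2]  (obs o_4=1)
t=5: δ = [3.686e-08, 5.530e-08, 5.530e-08, 4.147e-08]  ψ = [0, 0, 0, 2]  (obs o_5=3)
t=6: δ = [1.659e-09, 4.977e-09, 4.424e-09, 3.318e-09]  ψ = [1, 1, 2, 1]  (obs o_6=3)
backtrack: best end state = 1; path = [0, 0, 0, 0, 0, 1, 1]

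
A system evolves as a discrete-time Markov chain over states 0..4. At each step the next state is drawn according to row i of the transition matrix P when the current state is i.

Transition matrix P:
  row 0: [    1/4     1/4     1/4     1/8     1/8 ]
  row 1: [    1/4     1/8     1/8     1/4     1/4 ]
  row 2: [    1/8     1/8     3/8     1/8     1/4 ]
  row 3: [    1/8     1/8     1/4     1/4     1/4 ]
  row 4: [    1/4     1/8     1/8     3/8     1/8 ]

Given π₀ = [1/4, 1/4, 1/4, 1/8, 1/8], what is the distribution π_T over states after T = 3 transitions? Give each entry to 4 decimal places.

t=0: π = [0.2500, 0.2500, 0.2500, 0.1250, 0.1250]
t=1: π = [0.2031, 0.1563, 0.2344, 0.2031, 0.2031]
t=2: π = [0.1953, 0.1504, 0.2344, 0.2207, 0.1992]
t=3: π = [0.1931, 0.1494, 0.2356, 0.2212, 0.2007]

π = [0.1931, 0.1494, 0.2356, 0.2212, 0.2007]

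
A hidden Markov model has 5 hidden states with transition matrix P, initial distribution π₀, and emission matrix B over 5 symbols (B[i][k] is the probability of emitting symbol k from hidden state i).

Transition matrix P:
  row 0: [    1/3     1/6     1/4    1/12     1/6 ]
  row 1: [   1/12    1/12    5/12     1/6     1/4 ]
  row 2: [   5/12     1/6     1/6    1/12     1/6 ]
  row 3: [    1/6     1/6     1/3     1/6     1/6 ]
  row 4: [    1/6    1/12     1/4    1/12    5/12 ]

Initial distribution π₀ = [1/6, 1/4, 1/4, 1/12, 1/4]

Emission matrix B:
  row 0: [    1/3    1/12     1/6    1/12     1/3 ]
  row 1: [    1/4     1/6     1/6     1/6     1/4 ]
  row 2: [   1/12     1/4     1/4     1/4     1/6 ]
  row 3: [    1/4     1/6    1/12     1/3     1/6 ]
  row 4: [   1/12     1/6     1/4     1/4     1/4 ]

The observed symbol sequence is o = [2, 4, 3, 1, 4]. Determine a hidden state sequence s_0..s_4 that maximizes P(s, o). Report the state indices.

path = [4, 4, 4, 2, 0]

t=0: δ = [2.778e-02, 4.167e-02, 6.250e-02, 6.944e-03, 6.250e-02]  (obs o_0=2)
t=1: δ = [8.681e-03, 2.604e-03, 2.894e-03, 1.157e-03, 6.510e-03]  ψ = [2, 2, 1, 1, 4]  (obs o_1=4)
t=2: δ = [2.411e-04, 2.411e-04, 5.425e-04, 2.411e-04, 6.782e-04]  ψ = [0, 0, 0, 0, 4]  (obs o_2=3)
t=3: δ = [1.884e-05, 1.507e-05, 4.239e-05, 9.419e-06, 4.710e-05]  ψ = [2, 2, 4, 4, 4]  (obs o_3=1)
t=4: δ = [5.887e-06, 1.766e-06, 1.962e-06, 6.541e-07, 4.906e-06]  ψ = [2, 2, 4, 4, 4]  (obs o_4=4)
backtrack: best end state = 0; path = [4, 4, 4, 2, 0]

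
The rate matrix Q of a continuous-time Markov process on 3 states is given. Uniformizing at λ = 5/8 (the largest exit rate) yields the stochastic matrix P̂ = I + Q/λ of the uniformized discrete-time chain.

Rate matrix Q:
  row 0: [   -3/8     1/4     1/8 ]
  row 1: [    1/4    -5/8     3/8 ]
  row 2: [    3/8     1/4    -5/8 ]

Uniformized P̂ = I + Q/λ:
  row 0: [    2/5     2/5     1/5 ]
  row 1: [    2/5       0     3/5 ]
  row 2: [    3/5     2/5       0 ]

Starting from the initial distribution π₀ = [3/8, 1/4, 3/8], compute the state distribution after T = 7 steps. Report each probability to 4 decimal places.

t=0: π = [0.3750, 0.2500, 0.3750]
t=1: π = [0.4750, 0.3000, 0.2250]
t=2: π = [0.4450, 0.2800, 0.2750]
t=3: π = [0.4550, 0.2880, 0.2570]
t=4: π = [0.4514, 0.2848, 0.2638]
t=5: π = [0.4528, 0.2861, 0.2612]
t=6: π = [0.4522, 0.2856, 0.2622]
t=7: π = [0.4524, 0.2858, 0.2618]

π = [0.4524, 0.2858, 0.2618]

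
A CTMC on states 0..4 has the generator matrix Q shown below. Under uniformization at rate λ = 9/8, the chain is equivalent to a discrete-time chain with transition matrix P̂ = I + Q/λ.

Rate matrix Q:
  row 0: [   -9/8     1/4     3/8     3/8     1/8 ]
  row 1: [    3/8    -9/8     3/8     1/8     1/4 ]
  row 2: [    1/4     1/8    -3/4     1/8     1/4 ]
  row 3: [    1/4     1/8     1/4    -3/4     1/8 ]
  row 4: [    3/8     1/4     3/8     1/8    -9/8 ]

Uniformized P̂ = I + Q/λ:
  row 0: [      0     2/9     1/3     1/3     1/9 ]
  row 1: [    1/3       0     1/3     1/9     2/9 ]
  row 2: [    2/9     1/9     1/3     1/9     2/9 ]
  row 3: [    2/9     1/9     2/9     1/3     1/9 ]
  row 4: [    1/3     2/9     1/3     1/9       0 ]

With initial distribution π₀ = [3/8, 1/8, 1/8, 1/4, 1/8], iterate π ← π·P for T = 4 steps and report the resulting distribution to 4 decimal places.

t=0: π = [0.3750, 0.1250, 0.1250, 0.2500, 0.1250]
t=1: π = [0.1667, 0.1528, 0.3056, 0.2500, 0.1250]
t=2: π = [0.2160, 0.1265, 0.3056, 0.2037, 0.1481]
t=3: π = [0.2047, 0.1375, 0.3107, 0.2044, 0.1427]
t=4: π = [0.2079, 0.1344, 0.3106, 0.2020, 0.1451]

π = [0.2079, 0.1344, 0.3106, 0.2020, 0.1451]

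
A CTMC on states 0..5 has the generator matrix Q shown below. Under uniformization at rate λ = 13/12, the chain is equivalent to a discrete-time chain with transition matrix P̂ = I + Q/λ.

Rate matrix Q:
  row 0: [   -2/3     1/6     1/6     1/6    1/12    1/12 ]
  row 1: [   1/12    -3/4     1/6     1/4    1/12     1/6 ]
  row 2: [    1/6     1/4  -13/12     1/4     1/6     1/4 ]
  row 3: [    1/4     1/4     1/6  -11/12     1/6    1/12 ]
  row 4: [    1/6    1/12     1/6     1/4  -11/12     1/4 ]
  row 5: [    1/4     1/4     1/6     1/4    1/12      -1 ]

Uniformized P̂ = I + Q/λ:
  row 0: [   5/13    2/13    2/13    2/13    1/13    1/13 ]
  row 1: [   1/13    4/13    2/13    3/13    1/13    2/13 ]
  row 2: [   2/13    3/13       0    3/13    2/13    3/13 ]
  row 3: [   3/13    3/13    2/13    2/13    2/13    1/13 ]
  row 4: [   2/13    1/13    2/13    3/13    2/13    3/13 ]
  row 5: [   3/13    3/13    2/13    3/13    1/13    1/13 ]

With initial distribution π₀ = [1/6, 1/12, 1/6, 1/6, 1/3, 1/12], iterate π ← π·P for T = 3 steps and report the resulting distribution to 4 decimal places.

t=0: π = [0.1667, 0.0833, 0.1667, 0.1667, 0.3333, 0.0833]
t=1: π = [0.2051, 0.1731, 0.1282, 0.2051, 0.1282, 0.1603]
t=2: π = [0.2160, 0.2086, 0.1341, 0.1992, 0.1124, 0.1297]
t=3: π = [0.2129, 0.2129, 0.1332, 0.1988, 0.1112, 0.1309]

π = [0.2129, 0.2129, 0.1332, 0.1988, 0.1112, 0.1309]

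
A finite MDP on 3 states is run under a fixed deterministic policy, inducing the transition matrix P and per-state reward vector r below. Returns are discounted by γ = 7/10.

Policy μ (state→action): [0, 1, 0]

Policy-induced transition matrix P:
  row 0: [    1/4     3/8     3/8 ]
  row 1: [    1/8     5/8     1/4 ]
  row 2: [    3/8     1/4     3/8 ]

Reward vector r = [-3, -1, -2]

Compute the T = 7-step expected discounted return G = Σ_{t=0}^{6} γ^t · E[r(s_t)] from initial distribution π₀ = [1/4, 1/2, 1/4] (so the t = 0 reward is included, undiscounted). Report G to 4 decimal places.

G = -5.3974

t=0: π = [0.2500, 0.5000, 0.2500], E[r] = -1.7500, γ^t·E[r] = -1.750000, running G = -1.750000
t=1: π = [0.2188, 0.4688, 0.3125], E[r] = -1.7500, γ^t·E[r] = -1.225000, running G = -2.975000
t=2: π = [0.2305, 0.4531, 0.3164], E[r] = -1.7773, γ^t·E[r] = -0.870898, running G = -3.845898
t=3: π = [0.2329, 0.4487, 0.3184], E[r] = -1.7842, γ^t·E[r] = -0.611974, running G = -4.457872
t=4: π = [0.2337, 0.4474, 0.3189], E[r] = -1.7863, γ^t·E[r] = -0.428894, running G = -4.886767
t=5: π = [0.2339, 0.4470, 0.3191], E[r] = -1.7870, γ^t·E[r] = -0.300334, running G = -5.187100
t=6: π = [0.2340, 0.4469, 0.3191], E[r] = -1.7872, γ^t·E[r] = -0.210256, running G = -5.397357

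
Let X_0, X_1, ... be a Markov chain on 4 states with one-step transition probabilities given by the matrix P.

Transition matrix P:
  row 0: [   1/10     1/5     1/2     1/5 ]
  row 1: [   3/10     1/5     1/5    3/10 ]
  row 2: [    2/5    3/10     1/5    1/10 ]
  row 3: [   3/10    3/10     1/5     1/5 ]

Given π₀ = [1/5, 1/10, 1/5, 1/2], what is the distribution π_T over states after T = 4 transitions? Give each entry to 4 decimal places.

π = [0.2732, 0.2477, 0.2823, 0.1968]

t=0: π = [0.2000, 0.1000, 0.2000, 0.5000]
t=1: π = [0.2800, 0.2700, 0.2600, 0.1900]
t=2: π = [0.2700, 0.2450, 0.2840, 0.2010]
t=3: π = [0.2744, 0.2485, 0.2810, 0.1961]
t=4: π = [0.2732, 0.2477, 0.2823, 0.1968]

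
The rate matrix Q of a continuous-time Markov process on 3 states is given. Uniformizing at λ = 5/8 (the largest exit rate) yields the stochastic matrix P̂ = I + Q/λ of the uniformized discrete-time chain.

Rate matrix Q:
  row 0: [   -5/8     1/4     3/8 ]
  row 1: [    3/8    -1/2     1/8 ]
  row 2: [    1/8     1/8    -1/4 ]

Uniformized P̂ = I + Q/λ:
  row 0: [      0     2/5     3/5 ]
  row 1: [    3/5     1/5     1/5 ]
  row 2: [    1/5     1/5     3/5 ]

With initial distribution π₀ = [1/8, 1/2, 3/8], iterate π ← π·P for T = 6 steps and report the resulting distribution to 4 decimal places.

π = [0.2490, 0.2505, 0.5005]

t=0: π = [0.1250, 0.5000, 0.3750]
t=1: π = [0.3750, 0.2250, 0.4000]
t=2: π = [0.2150, 0.2750, 0.5100]
t=3: π = [0.2670, 0.2430, 0.4900]
t=4: π = [0.2438, 0.2534, 0.5028]
t=5: π = [0.2526, 0.2488, 0.4986]
t=6: π = [0.2490, 0.2505, 0.5005]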